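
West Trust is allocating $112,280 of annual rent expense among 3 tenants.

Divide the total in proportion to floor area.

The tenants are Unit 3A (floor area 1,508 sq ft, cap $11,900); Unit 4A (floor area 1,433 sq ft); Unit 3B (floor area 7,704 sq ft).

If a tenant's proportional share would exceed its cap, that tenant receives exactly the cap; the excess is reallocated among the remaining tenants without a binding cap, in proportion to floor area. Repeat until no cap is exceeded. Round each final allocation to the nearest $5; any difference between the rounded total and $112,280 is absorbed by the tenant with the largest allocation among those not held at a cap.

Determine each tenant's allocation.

Unit 3A: $11,900; Unit 4A: $15,745; Unit 3B: $84,635

Floor area total: 10,645.
Unconstrained shares: Unit 3A 15,905.89; Unit 4A 15,114.82; Unit 3B 81,259.29.
Cap binds for Unit 3A ($11,900); balance $100,380 reallocated over remaining floor area 9,137.
Redistributed shares: Unit 4A 15,743.08 → $15,745; Unit 3B 84,636.92 → $84,635.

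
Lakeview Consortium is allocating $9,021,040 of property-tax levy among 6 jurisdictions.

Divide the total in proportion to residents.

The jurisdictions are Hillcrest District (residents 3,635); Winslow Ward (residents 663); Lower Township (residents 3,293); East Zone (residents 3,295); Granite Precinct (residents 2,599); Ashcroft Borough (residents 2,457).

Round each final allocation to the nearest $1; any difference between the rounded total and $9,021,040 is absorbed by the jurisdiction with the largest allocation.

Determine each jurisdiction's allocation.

Hillcrest District: $2,056,925; Winslow Ward: $375,169; Lower Township: $1,863,398; East Zone: $1,864,529; Granite Precinct: $1,470,686; Ashcroft Borough: $1,390,333

Total residents = 15,942.
Proportional shares: Hillcrest District 3,635/15,942 × $9,021,040 = 2,056,923.87; Winslow Ward 663/15,942 × $9,021,040 = 375,169.33; Lower Township 3,293/15,942 × $9,021,040 = 1,863,397.61; East Zone 3,295/15,942 × $9,021,040 = 1,864,529.34; Granite Precinct 2,599/15,942 × $9,021,040 = 1,470,686.42; Ashcroft Borough 2,457/15,942 × $9,021,040 = 1,390,333.41.
Rounded to nearest $1: Hillcrest District $2,056,924; Winslow Ward $375,169; Lower Township $1,863,398; East Zone $1,864,529; Granite Precinct $1,470,686; Ashcroft Borough $1,390,333. Sum = $9,021,039.
Difference $9,021,040 − $9,021,039 = +$1 applied to largest allocation (Hillcrest District): Hillcrest District becomes $2,056,925.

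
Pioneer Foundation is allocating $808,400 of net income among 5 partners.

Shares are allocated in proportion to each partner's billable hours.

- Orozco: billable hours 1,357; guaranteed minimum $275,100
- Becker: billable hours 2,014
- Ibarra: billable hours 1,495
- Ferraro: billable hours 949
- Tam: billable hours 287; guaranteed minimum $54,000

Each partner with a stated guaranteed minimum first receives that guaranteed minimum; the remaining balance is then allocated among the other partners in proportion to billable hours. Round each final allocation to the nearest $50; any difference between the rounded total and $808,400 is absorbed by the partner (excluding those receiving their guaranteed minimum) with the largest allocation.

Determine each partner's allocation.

Orozco: $275,100 | Becker: $216,500 | Ibarra: $160,750 | Ferraro: $102,050 | Tam: $54,000

Guaranteed amounts: Orozco $275,100; Tam $54,000. Remaining pool $479,300.
Remaining pool split over remaining billable hours 4,458: Becker 216,534.37 → $216,550; Ibarra 160,734.30 → $160,750; Ferraro 102,031.34 → $102,050.
Rounding difference −$50 applied to Becker → $216,500.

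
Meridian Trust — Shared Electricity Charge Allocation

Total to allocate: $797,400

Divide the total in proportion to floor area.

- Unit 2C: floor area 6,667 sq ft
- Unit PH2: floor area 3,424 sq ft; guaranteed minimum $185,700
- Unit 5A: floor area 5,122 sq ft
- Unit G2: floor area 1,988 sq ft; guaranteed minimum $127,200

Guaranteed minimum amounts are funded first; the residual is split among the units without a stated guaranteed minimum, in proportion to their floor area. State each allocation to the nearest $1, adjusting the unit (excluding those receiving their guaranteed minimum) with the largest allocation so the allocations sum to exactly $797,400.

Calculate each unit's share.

Minimums first: Unit PH2 $185,700; Unit G2 $127,200. Balance $484,500.
Balance split over remaining floor area 11,789: Unit 2C 273,997.92 → $273,998; Unit 5A 210,502.08 → $210,502.

Unit 2C: $273,998 | Unit PH2: $185,700 | Unit 5A: $210,502 | Unit G2: $127,200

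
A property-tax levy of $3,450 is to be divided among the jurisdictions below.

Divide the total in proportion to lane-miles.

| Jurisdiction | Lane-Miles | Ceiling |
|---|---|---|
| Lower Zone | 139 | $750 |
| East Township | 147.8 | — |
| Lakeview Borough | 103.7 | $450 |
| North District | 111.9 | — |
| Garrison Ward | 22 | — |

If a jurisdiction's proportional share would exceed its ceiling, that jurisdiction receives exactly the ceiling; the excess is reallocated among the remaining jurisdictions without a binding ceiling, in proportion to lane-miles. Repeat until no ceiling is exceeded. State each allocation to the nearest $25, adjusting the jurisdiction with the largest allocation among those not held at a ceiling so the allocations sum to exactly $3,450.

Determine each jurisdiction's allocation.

Lower Zone: $750 · East Township: $1,175 · Lakeview Borough: $450 · North District: $900 · Garrison Ward: $175

Lane-miles total: 524.4.
Pro-rata shares before constraints: Lower Zone 914.47; East Township 972.37; Lakeview Borough 682.24; North District 736.18; Garrison Ward 144.74.
Capped: Lower Zone ($750), Lakeview Borough ($450); balance $2,250 reallocated over remaining lane-miles 281.7.
Remaining shares: East Township 1,180.51 → $1,175; North District 893.77 → $900; Garrison Ward 175.72 → $175.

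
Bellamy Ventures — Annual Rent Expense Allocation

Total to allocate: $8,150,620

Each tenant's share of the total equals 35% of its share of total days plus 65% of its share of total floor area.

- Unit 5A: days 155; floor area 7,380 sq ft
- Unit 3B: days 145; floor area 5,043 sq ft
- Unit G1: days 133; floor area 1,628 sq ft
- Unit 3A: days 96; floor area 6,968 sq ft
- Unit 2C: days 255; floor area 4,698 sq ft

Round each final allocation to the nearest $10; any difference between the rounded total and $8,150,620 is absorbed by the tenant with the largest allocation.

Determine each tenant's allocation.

Totals — days 784, floor area 25,717.
Composite weights (35% days + 65% floor area): Unit 5A 0.2557; Unit 3B 0.1922; Unit G1 0.1005; Unit 3A 0.2190; Unit 2C 0.2326.
Unrounded shares: Unit 5A 2,084,331.48; Unit 3B 1,566,504.51; Unit G1 819,323.79; Unit 3A 1,784,774.75; Unit 2C 1,895,685.48.
After rounding ($10): Unit 5A $2,084,330; Unit 3B $1,566,500; Unit G1 $819,320; Unit 3A $1,784,770; Unit 2C $1,895,690. Sum = $8,150,610.
Difference $8,150,620 − $8,150,610 = +$10 applied to largest allocation (Unit 5A): Unit 5A becomes $2,084,340.

Unit 5A: $2,084,340; Unit 3B: $1,566,500; Unit G1: $819,320; Unit 3A: $1,784,770; Unit 2C: $1,895,690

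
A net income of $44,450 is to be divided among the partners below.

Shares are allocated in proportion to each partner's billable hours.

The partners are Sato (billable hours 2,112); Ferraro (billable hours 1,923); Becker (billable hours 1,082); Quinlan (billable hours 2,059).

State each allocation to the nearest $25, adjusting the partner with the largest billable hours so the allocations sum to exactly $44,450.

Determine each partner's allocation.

Sato: $13,100 | Ferraro: $11,900 | Becker: $6,700 | Quinlan: $12,750

Total billable hours = 7,176.
Unrounded shares: Sato 2,112/7,176 × $44,450 = 13,082.27; Ferraro 1,923/7,176 × $44,450 = 11,911.56; Becker 1,082/7,176 × $44,450 = 6,702.19; Quinlan 2,059/7,176 × $44,450 = 12,753.98.
Rounded to nearest $25: Sato $13,075; Ferraro $11,900; Becker $6,700; Quinlan $12,750. Sum = $44,425.
Difference $44,450 − $44,425 = +$25 applied to largest billable hours (Sato): Sato becomes $13,100.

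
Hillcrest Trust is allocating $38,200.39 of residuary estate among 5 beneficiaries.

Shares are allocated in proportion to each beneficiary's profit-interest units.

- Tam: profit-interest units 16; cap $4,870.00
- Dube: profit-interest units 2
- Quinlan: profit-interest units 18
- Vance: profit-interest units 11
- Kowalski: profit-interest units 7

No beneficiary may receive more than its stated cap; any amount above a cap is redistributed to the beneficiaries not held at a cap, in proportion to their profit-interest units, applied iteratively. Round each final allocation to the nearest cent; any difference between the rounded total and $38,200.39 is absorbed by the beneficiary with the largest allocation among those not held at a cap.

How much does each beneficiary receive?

Tam: $4,870.00 | Dube: $1,754.23 | Quinlan: $15,788.08 | Vance: $9,648.27 | Kowalski: $6,139.81

Total profit-interest units = 54.
Unconstrained shares: Tam 11,318.6341; Dube 1,414.8293; Quinlan 12,733.4633; Vance 7,781.5609; Kowalski 4,951.9024.
Cap binds for Tam ($4,870.00); balance $33,330.39 reallocated over remaining profit-interest units 38.
Remaining shares: Dube 1,754.2311 → $1,754.23; Quinlan 15,788.0795 → $15,788.08; Vance 9,648.2708 → $9,648.27; Kowalski 6,139.8087 → $6,139.81.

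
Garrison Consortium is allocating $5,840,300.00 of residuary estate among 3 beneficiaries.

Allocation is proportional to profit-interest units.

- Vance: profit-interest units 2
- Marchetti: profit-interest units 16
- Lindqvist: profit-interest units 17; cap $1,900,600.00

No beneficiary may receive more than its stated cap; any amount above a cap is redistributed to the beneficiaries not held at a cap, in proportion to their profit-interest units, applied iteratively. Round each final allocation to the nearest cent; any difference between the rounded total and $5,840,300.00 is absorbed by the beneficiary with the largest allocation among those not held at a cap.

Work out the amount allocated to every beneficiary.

Sum of profit-interest units: 35.
Pro-rata shares before constraints: Vance 333,731.4286; Marchetti 2,669,851.4286; Lindqvist 2,836,717.1429.
Cap binds for Lindqvist ($1,900,600.00); balance $3,939,700.00 reallocated over remaining profit-interest units 18.
Shares after redistribution: Vance 437,744.4444 → $437,744.44; Marchetti 3,501,955.5556 → $3,501,955.56.

Vance: $437,744.44 · Marchetti: $3,501,955.56 · Lindqvist: $1,900,600.00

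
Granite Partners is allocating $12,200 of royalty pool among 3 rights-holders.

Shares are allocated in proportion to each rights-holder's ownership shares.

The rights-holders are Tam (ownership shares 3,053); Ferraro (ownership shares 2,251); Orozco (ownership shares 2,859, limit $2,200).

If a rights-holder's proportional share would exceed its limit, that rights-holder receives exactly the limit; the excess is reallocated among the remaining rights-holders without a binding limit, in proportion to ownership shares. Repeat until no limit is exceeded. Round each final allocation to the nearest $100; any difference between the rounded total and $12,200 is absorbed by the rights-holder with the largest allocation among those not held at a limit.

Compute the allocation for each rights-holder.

Tam: $5,800 · Ferraro: $4,200 · Orozco: $2,200

Combined ownership shares = 8,163.
Pro-rata shares before constraints: Tam 4,562.86; Ferraro 3,364.23; Orozco 4,272.91.
Held at cap: Orozco ($2,200); remaining pool $10,000 reallocated over remaining ownership shares 5,304.
Redistributed shares: Tam 5,756.03 → $5,800; Ferraro 4,243.97 → $4,200.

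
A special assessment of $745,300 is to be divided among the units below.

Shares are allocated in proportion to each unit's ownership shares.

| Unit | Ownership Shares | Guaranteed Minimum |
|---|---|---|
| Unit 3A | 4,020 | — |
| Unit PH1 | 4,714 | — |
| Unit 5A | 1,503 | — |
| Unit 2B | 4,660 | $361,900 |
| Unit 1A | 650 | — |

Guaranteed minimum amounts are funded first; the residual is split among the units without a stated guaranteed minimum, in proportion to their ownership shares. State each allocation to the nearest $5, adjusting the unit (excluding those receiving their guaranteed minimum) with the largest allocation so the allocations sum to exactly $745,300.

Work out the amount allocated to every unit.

Minimums first: Unit 2B $361,900. Residual $383,400.
Residual split over remaining ownership shares 10,887: Unit 3A 141,569.58 → $141,570; Unit PH1 166,009.70 → $166,010; Unit 5A 52,930.12 → $52,930; Unit 1A 22,890.60 → $22,890.

Unit 3A: $141,570; Unit PH1: $166,010; Unit 5A: $52,930; Unit 2B: $361,900; Unit 1A: $22,890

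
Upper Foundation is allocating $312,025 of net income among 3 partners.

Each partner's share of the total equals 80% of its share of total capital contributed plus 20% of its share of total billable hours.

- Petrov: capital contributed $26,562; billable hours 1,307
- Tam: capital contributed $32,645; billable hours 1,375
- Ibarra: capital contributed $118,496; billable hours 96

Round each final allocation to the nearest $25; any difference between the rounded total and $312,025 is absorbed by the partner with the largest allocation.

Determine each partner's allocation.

Petrov: $66,675; Tam: $76,750; Ibarra: $168,600

Totals — capital contributed 177,703, billable hours 2,778.
Combined weights (80% capital contributed + 20% billable hours): Petrov 0.2137; Tam 0.2460; Ibarra 0.5404.
Unrounded shares: Petrov 66,672.18; Tam 76,744.54; Ibarra 168,608.27.
Rounded to nearest $25: Petrov $66,675; Tam $76,750; Ibarra $168,600. Sum = $312,025.
Rounded total matches; no reconciliation needed.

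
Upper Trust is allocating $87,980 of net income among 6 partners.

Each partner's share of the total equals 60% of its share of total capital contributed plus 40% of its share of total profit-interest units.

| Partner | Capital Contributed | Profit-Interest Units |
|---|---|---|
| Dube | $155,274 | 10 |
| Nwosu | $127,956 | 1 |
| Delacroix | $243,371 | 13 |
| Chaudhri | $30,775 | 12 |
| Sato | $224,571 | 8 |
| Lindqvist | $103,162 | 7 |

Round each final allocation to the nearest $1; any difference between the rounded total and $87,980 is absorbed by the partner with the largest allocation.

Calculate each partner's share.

Totals — capital contributed 885,109, profit-interest units 51.
Composite weights (60% capital contributed + 40% profit-interest units): Dube 0.1837; Nwosu 0.0946; Delacroix 0.2669; Chaudhri 0.1150; Sato 0.2150; Lindqvist 0.1248.
Proportional shares: Dube 16,160.95; Nwosu 8,321.35; Delacroix 23,485.18; Chaudhri 10,115.90; Sato 18,913.75; Lindqvist 10,982.87.
At nearest $1: Dube $16,161; Nwosu $8,321; Delacroix $23,485; Chaudhri $10,116; Sato $18,914; Lindqvist $10,983. Sum = $87,980.
Sum already equals the total — no adjustment.

Dube: $16,161 | Nwosu: $8,321 | Delacroix: $23,485 | Chaudhri: $10,116 | Sato: $18,914 | Lindqvist: $10,983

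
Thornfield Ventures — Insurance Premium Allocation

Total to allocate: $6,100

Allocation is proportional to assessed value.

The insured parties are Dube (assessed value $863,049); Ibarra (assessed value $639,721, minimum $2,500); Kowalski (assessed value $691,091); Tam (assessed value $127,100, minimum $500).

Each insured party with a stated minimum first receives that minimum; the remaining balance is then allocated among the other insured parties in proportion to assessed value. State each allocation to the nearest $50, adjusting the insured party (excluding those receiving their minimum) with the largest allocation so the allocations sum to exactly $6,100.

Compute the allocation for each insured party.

Minimums first: Ibarra $2,500; Tam $500. Residual $3,100.
Residual split over remaining assessed value 1,554,140: Dube 1,721.50 → $1,700; Kowalski 1,378.50 → $1,400.

Dube: $1,700 | Ibarra: $2,500 | Kowalski: $1,400 | Tam: $500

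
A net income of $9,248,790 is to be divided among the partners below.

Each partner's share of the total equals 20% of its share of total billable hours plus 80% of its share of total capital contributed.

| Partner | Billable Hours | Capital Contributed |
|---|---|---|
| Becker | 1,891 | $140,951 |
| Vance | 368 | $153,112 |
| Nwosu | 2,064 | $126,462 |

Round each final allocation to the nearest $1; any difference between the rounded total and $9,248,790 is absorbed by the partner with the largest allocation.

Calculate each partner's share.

Billable hours total 4,323; capital contributed total 420,525.
Blended shares (20% billable hours + 80% capital contributed): Becker 0.3556; Vance 0.3083; Nwosu 0.3361.
Proportional shares: Becker 3,289,132.94; Vance 2,851,429.90; Nwosu 3,108,227.16.
At nearest $1: Becker $3,289,133; Vance $2,851,430; Nwosu $3,108,227. Sum = $9,248,790.
Sum already equals the total — no adjustment.

Becker: $3,289,133 · Vance: $2,851,430 · Nwosu: $3,108,227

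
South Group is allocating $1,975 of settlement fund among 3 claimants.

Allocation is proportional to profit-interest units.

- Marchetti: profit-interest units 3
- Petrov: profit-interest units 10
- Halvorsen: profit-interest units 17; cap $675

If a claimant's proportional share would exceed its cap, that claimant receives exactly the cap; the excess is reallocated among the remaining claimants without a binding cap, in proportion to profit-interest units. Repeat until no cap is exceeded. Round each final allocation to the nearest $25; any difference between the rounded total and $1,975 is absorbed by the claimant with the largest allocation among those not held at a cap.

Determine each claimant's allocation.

Marchetti: $300 | Petrov: $1,000 | Halvorsen: $675

Profit-interest units total: 30.
Pro-rata shares before constraints: Marchetti 197.50; Petrov 658.33; Halvorsen 1,119.17.
Cap binds for Halvorsen ($675); residual $1,300 reallocated over remaining profit-interest units 13.
Shares after redistribution: Marchetti 300.00 → $300; Petrov 1,000.00 → $1,000.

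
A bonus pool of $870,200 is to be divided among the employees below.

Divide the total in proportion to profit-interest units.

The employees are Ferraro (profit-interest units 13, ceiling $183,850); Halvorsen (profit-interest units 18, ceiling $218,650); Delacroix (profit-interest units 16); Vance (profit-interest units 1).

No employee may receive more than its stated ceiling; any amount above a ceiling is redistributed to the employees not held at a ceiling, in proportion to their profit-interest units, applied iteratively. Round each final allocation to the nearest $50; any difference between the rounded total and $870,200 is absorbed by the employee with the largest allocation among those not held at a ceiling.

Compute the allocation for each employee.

Ferraro: $183,850 | Halvorsen: $218,650 | Delacroix: $440,200 | Vance: $27,500

Total profit-interest units = 48.
Pro-rata shares before constraints: Ferraro 235,679.17; Halvorsen 326,325.00; Delacroix 290,066.67; Vance 18,129.17.
Cap binds for Ferraro ($183,850), Halvorsen ($218,650); residual $467,700 reallocated over remaining profit-interest units 17.
Remaining shares: Delacroix 440,188.24 → $440,200; Vance 27,511.76 → $27,500.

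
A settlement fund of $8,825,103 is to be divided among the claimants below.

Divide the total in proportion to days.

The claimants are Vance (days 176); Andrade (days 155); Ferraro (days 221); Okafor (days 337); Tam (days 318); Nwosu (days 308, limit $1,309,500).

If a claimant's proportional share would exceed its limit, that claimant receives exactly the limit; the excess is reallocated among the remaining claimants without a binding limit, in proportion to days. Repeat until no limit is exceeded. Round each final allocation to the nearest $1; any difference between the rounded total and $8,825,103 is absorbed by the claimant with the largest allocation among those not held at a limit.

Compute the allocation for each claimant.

Vance: $1,095,896; Andrade: $965,135; Ferraro: $1,376,096; Okafor: $2,098,392; Tam: $1,980,084; Nwosu: $1,309,500

Combined days = 1,515.
Pro-rata shares before constraints: Vance 1,025,226.49; Andrade 902,898.33; Ferraro 1,287,358.26; Okafor 1,963,075.72; Tam 1,852,397.86; Nwosu 1,794,146.35.
Capped: Nwosu ($1,309,500); remaining pool $7,515,603 reallocated over remaining days 1,207.
Remaining shares: Vance 1,095,895.71 → $1,095,896; Andrade 965,135.43 → $965,135; Ferraro 1,376,096.32 → $1,376,096; Okafor 2,098,391.23 → $2,098,391; Tam 1,980,084.30 → $1,980,084.
Rounding difference +$1 applied to Okafor → $2,098,392.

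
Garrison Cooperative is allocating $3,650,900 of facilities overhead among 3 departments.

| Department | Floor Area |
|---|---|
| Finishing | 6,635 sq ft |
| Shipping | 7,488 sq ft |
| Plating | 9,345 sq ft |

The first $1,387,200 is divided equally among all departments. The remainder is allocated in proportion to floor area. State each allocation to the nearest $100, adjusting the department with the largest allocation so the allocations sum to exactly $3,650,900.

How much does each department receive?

$1,387,200 shared equally gives $462,400 per department.
Remainder $2,263,700 by floor area (total 23,468): Finishing 640,005.52 → $640,000; Shipping 722,285.05 → $722,300; Plating 901,409.43 → $901,400.
Totals: Finishing $462,400 + $640,000 = $1,102,400; Shipping $462,400 + $722,300 = $1,184,700; Plating $462,400 + $901,400 = $1,363,800.

Finishing: $1,102,400 | Shipping: $1,184,700 | Plating: $1,363,800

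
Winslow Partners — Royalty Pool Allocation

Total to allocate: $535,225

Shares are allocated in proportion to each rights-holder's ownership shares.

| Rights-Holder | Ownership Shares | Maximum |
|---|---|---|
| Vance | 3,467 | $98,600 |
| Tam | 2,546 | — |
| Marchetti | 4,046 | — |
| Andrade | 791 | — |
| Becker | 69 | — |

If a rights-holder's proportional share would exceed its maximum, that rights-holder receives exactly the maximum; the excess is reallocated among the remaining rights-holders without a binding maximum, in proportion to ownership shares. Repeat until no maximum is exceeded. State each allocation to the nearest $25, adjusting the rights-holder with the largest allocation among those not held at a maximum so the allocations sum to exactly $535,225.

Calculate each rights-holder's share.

Total ownership shares = 10,919.
Unconstrained shares: Vance 169,944.60; Tam 124,799.24; Marchetti 198,325.89; Andrade 38,773.05; Becker 3,382.23.
Capped: Vance ($98,600); balance $436,625 reallocated over remaining ownership shares 7,452.
Remaining shares: Tam 149,174.35 → $149,175; Marchetti 237,061.83 → $237,050; Andrade 46,346.00 → $46,350; Becker 4,042.82 → $4,050.

Vance: $98,600; Tam: $149,175; Marchetti: $237,050; Andrade: $46,350; Becker: $4,050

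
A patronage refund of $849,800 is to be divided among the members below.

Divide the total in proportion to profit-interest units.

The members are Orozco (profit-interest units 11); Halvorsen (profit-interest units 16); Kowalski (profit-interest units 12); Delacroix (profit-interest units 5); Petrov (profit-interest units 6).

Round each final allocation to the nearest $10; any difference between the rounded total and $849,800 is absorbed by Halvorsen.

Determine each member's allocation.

Sum of profit-interest units: 50.
Proportional shares: Orozco 11/50 × $849,800 = 186,956.00; Halvorsen 16/50 × $849,800 = 271,936.00; Kowalski 12/50 × $849,800 = 203,952.00; Delacroix 5/50 × $849,800 = 84,980.00; Petrov 6/50 × $849,800 = 101,976.00.
At nearest $10: Orozco $186,960; Halvorsen $271,940; Kowalski $203,950; Delacroix $84,980; Petrov $101,980. Sum = $849,810.
Difference $849,800 − $849,810 = −$10 applied to Halvorsen: Halvorsen becomes $271,930.

Orozco: $186,960 | Halvorsen: $271,930 | Kowalski: $203,950 | Delacroix: $84,980 | Petrov: $101,980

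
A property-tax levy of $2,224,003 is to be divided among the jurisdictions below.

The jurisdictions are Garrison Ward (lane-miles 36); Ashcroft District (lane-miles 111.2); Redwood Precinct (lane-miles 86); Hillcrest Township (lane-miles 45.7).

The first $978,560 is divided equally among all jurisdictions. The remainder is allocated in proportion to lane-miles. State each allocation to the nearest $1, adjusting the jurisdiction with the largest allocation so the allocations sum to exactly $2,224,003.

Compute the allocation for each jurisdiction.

Garrison Ward: $405,400; Ashcroft District: $741,209; Redwood Precinct: $628,678; Hillcrest Township: $448,716

Equal tier: $978,560 ÷ 4 = $244,640 apiece.
Remainder $1,245,443 by lane-miles (total 278.9): Garrison Ward 160,759.94 → $160,760; Ashcroft District 496,569.60 → $496,570; Redwood Precinct 384,037.64 → $384,038; Hillcrest Township 204,075.82 → $204,076.
Rounding difference −$1 on remainder applied to Ashcroft District.
Totals: Garrison Ward $244,640 + $160,760 = $405,400; Ashcroft District $244,640 + $496,569 = $741,209; Redwood Precinct $244,640 + $384,038 = $628,678; Hillcrest Township $244,640 + $204,076 = $448,716.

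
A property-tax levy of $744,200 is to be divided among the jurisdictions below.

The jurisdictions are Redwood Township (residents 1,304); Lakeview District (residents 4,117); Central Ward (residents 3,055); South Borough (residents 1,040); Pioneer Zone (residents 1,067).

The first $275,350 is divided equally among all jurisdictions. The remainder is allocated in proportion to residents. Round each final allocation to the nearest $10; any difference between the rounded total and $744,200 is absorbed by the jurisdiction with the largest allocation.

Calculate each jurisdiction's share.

Redwood Township: $112,840; Lakeview District: $237,470; Central Ward: $190,410; South Borough: $101,140; Pioneer Zone: $102,340

Equal tier: $275,350 ÷ 5 = $55,070 apiece.
Remainder $468,850 by residents (total 10,583): Redwood Township 57,770.05 → $57,770; Lakeview District 182,392.09 → $182,390; Central Ward 135,343.17 → $135,340; South Borough 46,074.27 → $46,070; Pioneer Zone 47,270.43 → $47,270.
Rounding difference +$10 on remainder applied to Lakeview District.
Totals: Redwood Township $55,070 + $57,770 = $112,840; Lakeview District $55,070 + $182,400 = $237,470; Central Ward $55,070 + $135,340 = $190,410; South Borough $55,070 + $46,070 = $101,140; Pioneer Zone $55,070 + $47,270 = $102,340.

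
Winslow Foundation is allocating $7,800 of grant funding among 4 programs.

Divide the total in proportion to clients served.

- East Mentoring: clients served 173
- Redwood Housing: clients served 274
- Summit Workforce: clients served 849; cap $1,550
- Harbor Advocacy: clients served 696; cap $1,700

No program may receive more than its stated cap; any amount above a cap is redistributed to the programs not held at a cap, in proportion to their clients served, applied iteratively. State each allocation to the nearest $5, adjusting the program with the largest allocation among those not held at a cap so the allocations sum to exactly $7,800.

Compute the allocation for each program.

East Mentoring: $1,760; Redwood Housing: $2,790; Summit Workforce: $1,550; Harbor Advocacy: $1,700

Clients served total: 1,992.
Proportional shares (ignoring caps): East Mentoring 677.41; Redwood Housing 1,072.89; Summit Workforce 3,324.40; Harbor Advocacy 2,725.30.
Held at cap: Summit Workforce ($1,550), Harbor Advocacy ($1,700); remaining pool $4,550 reallocated over remaining clients served 447.
Shares after redistribution: East Mentoring 1,760.96 → $1,760; Redwood Housing 2,789.04 → $2,790.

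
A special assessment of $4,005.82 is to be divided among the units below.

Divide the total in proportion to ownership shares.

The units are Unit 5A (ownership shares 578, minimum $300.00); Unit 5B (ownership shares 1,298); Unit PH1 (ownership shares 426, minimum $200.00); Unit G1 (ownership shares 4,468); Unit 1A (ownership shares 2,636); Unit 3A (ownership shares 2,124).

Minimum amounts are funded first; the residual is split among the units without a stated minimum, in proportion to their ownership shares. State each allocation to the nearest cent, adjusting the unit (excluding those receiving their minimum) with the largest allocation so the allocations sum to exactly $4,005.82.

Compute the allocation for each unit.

Minimums first: Unit 5A $300.00; Unit PH1 $200.00. Remaining pool $3,505.82.
Remaining pool split over remaining ownership shares 10,526: Unit 5B 432.3156 → $432.32; Unit G1 1,488.125001 → $1,488.13; Unit 1A 877.9538 → $877.95; Unit 3A 707.4256 → $707.43.
Rounding difference −$0.01 applied to Unit G1 → $1,488.12.

Unit 5A: $300.00 · Unit 5B: $432.32 · Unit PH1: $200.00 · Unit G1: $1,488.12 · Unit 1A: $877.95 · Unit 3A: $707.43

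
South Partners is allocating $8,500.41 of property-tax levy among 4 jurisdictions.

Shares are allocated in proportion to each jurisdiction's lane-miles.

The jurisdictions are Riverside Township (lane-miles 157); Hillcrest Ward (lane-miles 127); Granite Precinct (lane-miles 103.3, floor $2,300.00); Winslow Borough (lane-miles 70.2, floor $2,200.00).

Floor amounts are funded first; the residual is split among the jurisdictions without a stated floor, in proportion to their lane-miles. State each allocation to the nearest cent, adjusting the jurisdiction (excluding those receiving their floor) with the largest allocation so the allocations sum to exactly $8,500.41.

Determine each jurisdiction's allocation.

Riverside Township: $2,211.49 | Hillcrest Ward: $1,788.92 | Granite Precinct: $2,300.00 | Winslow Borough: $2,200.00

Guaranteed amounts: Granite Precinct $2,300.00; Winslow Borough $2,200.00. Balance $4,000.41.
Balance split over remaining lane-miles 284: Riverside Township 2,211.4943 → $2,211.49; Hillcrest Ward 1,788.9157 → $1,788.92.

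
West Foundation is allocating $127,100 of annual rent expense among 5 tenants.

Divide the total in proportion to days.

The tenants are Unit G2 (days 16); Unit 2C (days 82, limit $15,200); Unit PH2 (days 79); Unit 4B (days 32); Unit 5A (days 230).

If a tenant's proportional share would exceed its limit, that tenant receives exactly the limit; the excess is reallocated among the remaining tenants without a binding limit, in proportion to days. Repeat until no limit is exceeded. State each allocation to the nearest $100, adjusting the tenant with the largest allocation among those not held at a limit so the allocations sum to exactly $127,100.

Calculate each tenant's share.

Sum of days: 439.
Pro-rata shares before constraints: Unit G2 4,632.35; Unit 2C 23,740.77; Unit PH2 22,872.21; Unit 4B 9,264.69; Unit 5A 66,589.98.
Held at cap: Unit 2C ($15,200); balance $111,900 reallocated over remaining days 357.
Remaining shares: Unit G2 5,015.13 → $5,000; Unit PH2 24,762.18 → $24,800; Unit 4B 10,030.25 → $10,000; Unit 5A 72,092.44 → $72,100.

Unit G2: $5,000 · Unit 2C: $15,200 · Unit PH2: $24,800 · Unit 4B: $10,000 · Unit 5A: $72,100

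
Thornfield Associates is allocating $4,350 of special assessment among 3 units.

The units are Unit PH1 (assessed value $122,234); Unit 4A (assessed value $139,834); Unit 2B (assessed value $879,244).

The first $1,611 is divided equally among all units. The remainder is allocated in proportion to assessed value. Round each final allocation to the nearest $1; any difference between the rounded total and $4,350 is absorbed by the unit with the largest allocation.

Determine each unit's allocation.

Unit PH1: $830; Unit 4A: $873; Unit 2B: $2,647

Equal tier: $1,611 ÷ 3 = $537 apiece.
Remainder $2,739 by assessed value (total 1,141,312): Unit PH1 293.35 → $293; Unit 4A 335.58 → $336; Unit 2B 2,110.07 → $2,110.
Totals: Unit PH1 $537 + $293 = $830; Unit 4A $537 + $336 = $873; Unit 2B $537 + $2,110 = $2,647.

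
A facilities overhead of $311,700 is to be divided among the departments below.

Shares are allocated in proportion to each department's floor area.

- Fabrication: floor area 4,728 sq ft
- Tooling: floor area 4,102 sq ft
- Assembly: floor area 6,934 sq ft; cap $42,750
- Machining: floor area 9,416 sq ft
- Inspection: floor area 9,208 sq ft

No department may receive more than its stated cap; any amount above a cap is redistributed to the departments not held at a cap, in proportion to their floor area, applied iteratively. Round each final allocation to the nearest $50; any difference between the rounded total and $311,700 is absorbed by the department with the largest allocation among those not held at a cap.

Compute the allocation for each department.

Sum of floor area: 34,388.
Pro-rata shares before constraints: Fabrication 42,855.58; Tooling 37,181.38; Assembly 62,851.22; Machining 85,348.59; Inspection 83,463.23.
Held at cap: Assembly ($42,750); remaining pool $268,950 reallocated over remaining floor area 27,454.
Redistributed shares: Fabrication 46,317.32 → $46,300; Tooling 40,184.78 → $40,200; Machining 92,242.78 → $92,250; Inspection 90,205.13 → $90,200.

Fabrication: $46,300; Tooling: $40,200; Assembly: $42,750; Machining: $92,250; Inspection: $90,200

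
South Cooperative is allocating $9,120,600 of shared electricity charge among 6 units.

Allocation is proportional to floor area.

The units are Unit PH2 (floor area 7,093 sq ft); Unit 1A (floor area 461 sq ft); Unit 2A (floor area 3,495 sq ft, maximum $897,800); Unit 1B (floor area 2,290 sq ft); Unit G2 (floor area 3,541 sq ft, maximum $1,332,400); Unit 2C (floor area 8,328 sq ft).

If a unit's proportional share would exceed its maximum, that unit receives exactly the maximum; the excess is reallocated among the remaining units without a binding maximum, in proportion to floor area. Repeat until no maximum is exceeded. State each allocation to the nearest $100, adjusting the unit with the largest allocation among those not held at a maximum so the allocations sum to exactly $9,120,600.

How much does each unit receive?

Sum of floor area: 25,208.
Pro-rata shares before constraints: Unit PH2 2,566,344.64; Unit 1A 166,796.12; Unit 2A 1,264,538.92; Unit 1B 828,553.40; Unit G2 1,281,182.35; Unit 2C 3,013,184.58.
Held at cap: Unit 2A ($897,800); residual $8,222,800 reallocated over remaining floor area 21,713.
Held at cap: Unit G2 ($1,332,400); residual $6,890,400 reallocated over remaining floor area 18,172.
Redistributed shares: Unit PH2 2,689,500.73 → $2,689,500; Unit 1A 174,800.48 → $174,800; Unit 1B 868,314.77 → $868,300; Unit 2C 3,157,784.02 → $3,157,800.

Unit PH2: $2,689,500 | Unit 1A: $174,800 | Unit 2A: $897,800 | Unit 1B: $868,300 | Unit G2: $1,332,400 | Unit 2C: $3,157,800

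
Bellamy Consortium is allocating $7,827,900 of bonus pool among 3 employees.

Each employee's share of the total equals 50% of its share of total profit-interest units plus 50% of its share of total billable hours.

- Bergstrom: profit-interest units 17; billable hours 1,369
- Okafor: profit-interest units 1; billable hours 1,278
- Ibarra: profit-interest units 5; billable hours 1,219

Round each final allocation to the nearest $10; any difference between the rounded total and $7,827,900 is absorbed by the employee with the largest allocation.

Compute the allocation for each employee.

Bergstrom: $4,278,900 | Okafor: $1,464,020 | Ibarra: $2,084,980

Profit-interest units total 23; billable hours total 3,866.
Composite weights (50% profit-interest units + 50% billable hours): Bergstrom 0.5466; Okafor 0.1870; Ibarra 0.2664.
Pro-rata amounts: Bergstrom 4,278,899.27; Okafor 1,464,022.77; Ibarra 2,084,977.95.
Rounded to nearest $10: Bergstrom $4,278,900; Okafor $1,464,020; Ibarra $2,084,980. Sum = $7,827,900.
Sum already equals the total — no adjustment.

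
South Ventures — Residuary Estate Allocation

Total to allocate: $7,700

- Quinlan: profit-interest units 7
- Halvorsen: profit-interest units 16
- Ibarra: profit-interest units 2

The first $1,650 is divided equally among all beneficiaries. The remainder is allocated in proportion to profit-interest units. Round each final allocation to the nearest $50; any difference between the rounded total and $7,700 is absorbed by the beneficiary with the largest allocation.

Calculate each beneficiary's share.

Equal tier: $1,650 ÷ 3 = $550 apiece.
Remainder $6,050 by profit-interest units (total 25): Quinlan 1,694.00 → $1,700; Halvorsen 3,872.00 → $3,850; Ibarra 484.00 → $500.
Totals: Quinlan $550 + $1,700 = $2,250; Halvorsen $550 + $3,850 = $4,400; Ibarra $550 + $500 = $1,050.

Quinlan: $2,250; Halvorsen: $4,400; Ibarra: $1,050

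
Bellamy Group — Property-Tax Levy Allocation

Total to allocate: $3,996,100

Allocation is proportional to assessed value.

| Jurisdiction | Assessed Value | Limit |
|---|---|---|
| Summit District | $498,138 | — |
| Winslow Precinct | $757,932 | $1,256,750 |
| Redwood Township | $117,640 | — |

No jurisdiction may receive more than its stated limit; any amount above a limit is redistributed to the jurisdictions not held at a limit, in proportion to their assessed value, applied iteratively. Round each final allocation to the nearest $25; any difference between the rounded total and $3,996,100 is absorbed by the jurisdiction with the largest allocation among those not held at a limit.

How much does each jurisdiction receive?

Assessed value total: 1,373,710.
Pro-rata shares before constraints: Summit District 1,449,075.32; Winslow Precinct 2,204,811.83; Redwood Township 342,212.84.
Held at cap: Winslow Precinct ($1,256,750); balance $2,739,350 reallocated over remaining assessed value 615,778.
Remaining shares: Summit District 2,216,016.70 → $2,216,025; Redwood Township 523,333.30 → $523,325.

Summit District: $2,216,025 · Winslow Precinct: $1,256,750 · Redwood Township: $523,325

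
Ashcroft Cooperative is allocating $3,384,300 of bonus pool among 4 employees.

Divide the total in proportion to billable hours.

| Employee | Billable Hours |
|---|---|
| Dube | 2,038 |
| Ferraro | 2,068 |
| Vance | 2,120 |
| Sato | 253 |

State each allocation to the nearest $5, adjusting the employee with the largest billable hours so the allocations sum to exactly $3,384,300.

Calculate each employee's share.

Sum of billable hours: 6,479.
Proportional shares: Dube 2,038/6,479 × $3,384,300 = 1,064,547.52; Ferraro 2,068/6,479 × $3,384,300 = 1,080,218.00; Vance 2,120/6,479 × $3,384,300 = 1,107,380.15; Sato 253/6,479 × $3,384,300 = 132,154.33.
Rounded to nearest $5: Dube $1,064,550; Ferraro $1,080,220; Vance $1,107,380; Sato $132,155. Sum = $3,384,305.
Difference $3,384,300 − $3,384,305 = −$5 applied to largest billable hours (Vance): Vance becomes $1,107,375.

Dube: $1,064,550; Ferraro: $1,080,220; Vance: $1,107,375; Sato: $132,155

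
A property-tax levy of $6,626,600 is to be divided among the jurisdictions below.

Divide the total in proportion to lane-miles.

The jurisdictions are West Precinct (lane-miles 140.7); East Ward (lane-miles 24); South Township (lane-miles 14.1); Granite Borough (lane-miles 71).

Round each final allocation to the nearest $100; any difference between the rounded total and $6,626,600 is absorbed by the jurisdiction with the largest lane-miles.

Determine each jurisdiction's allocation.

Sum of lane-miles: 140.7 + 24 + 14.1 + 71 = 249.8.
Pro-rata amounts: West Precinct 3,732,436.43; East Ward 636,662.93; South Township 374,039.47; Granite Borough 1,883,461.17.
Rounded to nearest $100: West Precinct $3,732,400; East Ward $636,700; South Township $374,000; Granite Borough $1,883,500. Sum = $6,626,600.
No rounding difference to absorb.

West Precinct: $3,732,400 | East Ward: $636,700 | South Township: $374,000 | Granite Borough: $1,883,500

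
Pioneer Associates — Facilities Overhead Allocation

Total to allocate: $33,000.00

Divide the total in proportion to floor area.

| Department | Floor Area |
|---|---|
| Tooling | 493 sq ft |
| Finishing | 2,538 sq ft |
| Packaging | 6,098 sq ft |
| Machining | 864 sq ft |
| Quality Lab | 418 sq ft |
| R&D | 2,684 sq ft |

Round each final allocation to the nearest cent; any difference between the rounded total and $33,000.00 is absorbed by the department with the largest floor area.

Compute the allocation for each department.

Tooling: $1,242.38 | Finishing: $6,395.88 | Packaging: $15,367.24 | Machining: $2,177.32 | Quality Lab: $1,053.38 | R&D: $6,763.80

Total floor area = 493 + 2,538 + 6,098 + 864 + 418 + 2,684 = 13,095.
Proportional shares: Tooling 1,242.3826; Finishing 6,395.8763; Packaging 15,367.2394; Machining 2,177.3196; Quality Lab 1,053.3792; R&D 6,763.8030.
After rounding (cent): Tooling $1,242.38; Finishing $6,395.88; Packaging $15,367.24; Machining $2,177.32; Quality Lab $1,053.38; R&D $6,763.80. Sum = $33,000.00.
No rounding difference to absorb.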